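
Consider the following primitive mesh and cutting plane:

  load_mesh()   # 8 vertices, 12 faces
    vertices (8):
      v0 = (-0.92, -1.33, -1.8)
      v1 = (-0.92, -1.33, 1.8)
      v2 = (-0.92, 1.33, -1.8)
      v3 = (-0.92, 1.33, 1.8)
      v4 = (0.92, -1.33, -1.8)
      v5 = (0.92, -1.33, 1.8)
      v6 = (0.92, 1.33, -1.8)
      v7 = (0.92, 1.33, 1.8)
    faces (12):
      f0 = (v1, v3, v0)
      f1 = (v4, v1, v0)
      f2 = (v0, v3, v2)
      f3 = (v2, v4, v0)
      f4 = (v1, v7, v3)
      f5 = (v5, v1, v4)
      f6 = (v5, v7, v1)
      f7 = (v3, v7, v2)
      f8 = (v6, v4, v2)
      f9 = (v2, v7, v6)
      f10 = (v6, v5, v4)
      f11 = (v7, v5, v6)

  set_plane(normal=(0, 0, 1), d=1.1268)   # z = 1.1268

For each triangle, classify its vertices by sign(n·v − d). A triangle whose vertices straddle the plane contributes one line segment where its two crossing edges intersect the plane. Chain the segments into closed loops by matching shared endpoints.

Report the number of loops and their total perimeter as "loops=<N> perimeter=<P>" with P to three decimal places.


loops=1 perimeter=9.000

Straddling triangles (8 of 12):
  (v1,v3,v0) [++-] → (-0.92, 0.83258, 1.1268)–(-0.92, -1.33, 1.1268)  len=2.1626
  (v4,v1,v0) [-+-] → (-0.57592, -1.33, 1.1268)–(-0.92, -1.33, 1.1268)  len=0.3441
  (v0,v3,v2) [-+-] → (-0.92, 0.83258, 1.1268)–(-0.92, 1.33, 1.1268)  len=0.4974
  (v5,v1,v4) [++-] → (-0.57592, -1.33, 1.1268)–(0.92, -1.33, 1.1268)  len=1.4959
  (v3,v7,v2) [++-] → (0.57592, 1.33, 1.1268)–(-0.92, 1.33, 1.1268)  len=1.4959
  (v2,v7,v6) [-+-] → (0.57592, 1.33, 1.1268)–(0.92, 1.33, 1.1268)  len=0.3441
  (v6,v5,v4) [-+-] → (0.92, -0.83258, 1.1268)–(0.92, -1.33, 1.1268)  len=0.4974
  (v7,v5,v6) [++-] → (0.92, -0.83258, 1.1268)–(0.92, 1.33, 1.1268)  len=2.1626

Chained into 1 loop(s):
  loop 1: 8 segments, perimeter = 9.0000
Total perimeter = 9.000


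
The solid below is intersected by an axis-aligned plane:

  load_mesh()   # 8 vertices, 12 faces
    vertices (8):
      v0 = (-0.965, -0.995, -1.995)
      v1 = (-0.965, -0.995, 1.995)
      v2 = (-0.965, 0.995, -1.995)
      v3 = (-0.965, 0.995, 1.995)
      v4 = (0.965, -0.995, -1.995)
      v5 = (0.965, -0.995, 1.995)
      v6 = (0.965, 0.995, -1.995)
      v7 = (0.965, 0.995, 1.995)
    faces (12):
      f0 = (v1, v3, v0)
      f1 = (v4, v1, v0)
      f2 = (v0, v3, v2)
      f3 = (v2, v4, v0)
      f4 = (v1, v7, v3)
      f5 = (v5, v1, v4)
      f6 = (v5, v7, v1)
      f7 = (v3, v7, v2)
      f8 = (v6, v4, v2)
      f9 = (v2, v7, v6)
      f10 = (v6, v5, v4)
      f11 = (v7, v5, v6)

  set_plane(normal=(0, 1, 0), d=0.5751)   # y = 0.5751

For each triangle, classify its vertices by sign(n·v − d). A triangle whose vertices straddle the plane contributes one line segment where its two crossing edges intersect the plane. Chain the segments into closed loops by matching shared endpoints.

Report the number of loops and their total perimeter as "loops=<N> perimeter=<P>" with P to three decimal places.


Straddling triangles (8 of 12):
  (v1,v3,v0) [-+-] → (-0.965, 0.5751, 1.995)–(-0.965, 0.5751, 1.15309)  len=0.8419
  (v0,v3,v2) [-++] → (-0.965, 0.5751, 1.15309)–(-0.965, 0.5751, -1.995)  len=3.1481
  (v2,v4,v0) [+--] → (-0.55776, 0.5751, -1.995)–(-0.965, 0.5751, -1.995)  len=0.4072
  (v1,v7,v3) [-++] → (0.55776, 0.5751, 1.995)–(-0.965, 0.5751, 1.995)  len=1.5228
  (v5,v7,v1) [-+-] → (0.965, 0.5751, 1.995)–(0.55776, 0.5751, 1.995)  len=0.4072
  (v6,v4,v2) [+-+] → (0.965, 0.5751, -1.995)–(-0.55776, 0.5751, -1.995)  len=1.5228
  (v6,v5,v4) [+--] → (0.965, 0.5751, -1.15309)–(0.965, 0.5751, -1.995)  len=0.8419
  (v7,v5,v6) [+-+] → (0.965, 0.5751, 1.995)–(0.965, 0.5751, -1.15309)  len=3.1481

Chained into 1 loop(s):
  loop 1: 8 segments, perimeter = 11.8400
Total perimeter = 11.840

loops=1 perimeter=11.840


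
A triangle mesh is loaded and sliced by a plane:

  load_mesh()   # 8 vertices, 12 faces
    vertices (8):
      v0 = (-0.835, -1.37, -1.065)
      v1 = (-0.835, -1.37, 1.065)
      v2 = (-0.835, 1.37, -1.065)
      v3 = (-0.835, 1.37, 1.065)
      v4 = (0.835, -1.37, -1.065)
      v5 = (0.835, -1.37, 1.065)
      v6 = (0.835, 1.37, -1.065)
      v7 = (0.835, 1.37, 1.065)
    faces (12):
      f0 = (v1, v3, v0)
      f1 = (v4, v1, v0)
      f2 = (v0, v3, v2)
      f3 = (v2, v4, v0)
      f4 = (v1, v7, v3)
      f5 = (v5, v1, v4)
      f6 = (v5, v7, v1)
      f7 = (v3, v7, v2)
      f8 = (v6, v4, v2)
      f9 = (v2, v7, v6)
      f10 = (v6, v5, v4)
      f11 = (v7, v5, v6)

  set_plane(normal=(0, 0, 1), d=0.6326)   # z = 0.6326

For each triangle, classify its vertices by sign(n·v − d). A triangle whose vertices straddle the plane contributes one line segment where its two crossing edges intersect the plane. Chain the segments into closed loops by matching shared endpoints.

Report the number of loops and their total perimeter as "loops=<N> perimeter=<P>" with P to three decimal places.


loops=1 perimeter=8.820

Straddling triangles (8 of 12):
  (v1,v3,v0) [++-] → (-0.835, 0.813767, 0.6326)–(-0.835, -1.37, 0.6326)  len=2.1838
  (v4,v1,v0) [-+-] → (-0.495982, -1.37, 0.6326)–(-0.835, -1.37, 0.6326)  len=0.3390
  (v0,v3,v2) [-+-] → (-0.835, 0.813767, 0.6326)–(-0.835, 1.37, 0.6326)  len=0.5562
  (v5,v1,v4) [++-] → (-0.495982, -1.37, 0.6326)–(0.835, -1.37, 0.6326)  len=1.3310
  (v3,v7,v2) [++-] → (0.495982, 1.37, 0.6326)–(-0.835, 1.37, 0.6326)  len=1.3310
  (v2,v7,v6) [-+-] → (0.495982, 1.37, 0.6326)–(0.835, 1.37, 0.6326)  len=0.3390
  (v6,v5,v4) [-+-] → (0.835, -0.813767, 0.6326)–(0.835, -1.37, 0.6326)  len=0.5562
  (v7,v5,v6) [++-] → (0.835, -0.813767, 0.6326)–(0.835, 1.37, 0.6326)  len=2.1838

Chained into 1 loop(s):
  loop 1: 8 segments, perimeter = 8.8200
Total perimeter = 8.820


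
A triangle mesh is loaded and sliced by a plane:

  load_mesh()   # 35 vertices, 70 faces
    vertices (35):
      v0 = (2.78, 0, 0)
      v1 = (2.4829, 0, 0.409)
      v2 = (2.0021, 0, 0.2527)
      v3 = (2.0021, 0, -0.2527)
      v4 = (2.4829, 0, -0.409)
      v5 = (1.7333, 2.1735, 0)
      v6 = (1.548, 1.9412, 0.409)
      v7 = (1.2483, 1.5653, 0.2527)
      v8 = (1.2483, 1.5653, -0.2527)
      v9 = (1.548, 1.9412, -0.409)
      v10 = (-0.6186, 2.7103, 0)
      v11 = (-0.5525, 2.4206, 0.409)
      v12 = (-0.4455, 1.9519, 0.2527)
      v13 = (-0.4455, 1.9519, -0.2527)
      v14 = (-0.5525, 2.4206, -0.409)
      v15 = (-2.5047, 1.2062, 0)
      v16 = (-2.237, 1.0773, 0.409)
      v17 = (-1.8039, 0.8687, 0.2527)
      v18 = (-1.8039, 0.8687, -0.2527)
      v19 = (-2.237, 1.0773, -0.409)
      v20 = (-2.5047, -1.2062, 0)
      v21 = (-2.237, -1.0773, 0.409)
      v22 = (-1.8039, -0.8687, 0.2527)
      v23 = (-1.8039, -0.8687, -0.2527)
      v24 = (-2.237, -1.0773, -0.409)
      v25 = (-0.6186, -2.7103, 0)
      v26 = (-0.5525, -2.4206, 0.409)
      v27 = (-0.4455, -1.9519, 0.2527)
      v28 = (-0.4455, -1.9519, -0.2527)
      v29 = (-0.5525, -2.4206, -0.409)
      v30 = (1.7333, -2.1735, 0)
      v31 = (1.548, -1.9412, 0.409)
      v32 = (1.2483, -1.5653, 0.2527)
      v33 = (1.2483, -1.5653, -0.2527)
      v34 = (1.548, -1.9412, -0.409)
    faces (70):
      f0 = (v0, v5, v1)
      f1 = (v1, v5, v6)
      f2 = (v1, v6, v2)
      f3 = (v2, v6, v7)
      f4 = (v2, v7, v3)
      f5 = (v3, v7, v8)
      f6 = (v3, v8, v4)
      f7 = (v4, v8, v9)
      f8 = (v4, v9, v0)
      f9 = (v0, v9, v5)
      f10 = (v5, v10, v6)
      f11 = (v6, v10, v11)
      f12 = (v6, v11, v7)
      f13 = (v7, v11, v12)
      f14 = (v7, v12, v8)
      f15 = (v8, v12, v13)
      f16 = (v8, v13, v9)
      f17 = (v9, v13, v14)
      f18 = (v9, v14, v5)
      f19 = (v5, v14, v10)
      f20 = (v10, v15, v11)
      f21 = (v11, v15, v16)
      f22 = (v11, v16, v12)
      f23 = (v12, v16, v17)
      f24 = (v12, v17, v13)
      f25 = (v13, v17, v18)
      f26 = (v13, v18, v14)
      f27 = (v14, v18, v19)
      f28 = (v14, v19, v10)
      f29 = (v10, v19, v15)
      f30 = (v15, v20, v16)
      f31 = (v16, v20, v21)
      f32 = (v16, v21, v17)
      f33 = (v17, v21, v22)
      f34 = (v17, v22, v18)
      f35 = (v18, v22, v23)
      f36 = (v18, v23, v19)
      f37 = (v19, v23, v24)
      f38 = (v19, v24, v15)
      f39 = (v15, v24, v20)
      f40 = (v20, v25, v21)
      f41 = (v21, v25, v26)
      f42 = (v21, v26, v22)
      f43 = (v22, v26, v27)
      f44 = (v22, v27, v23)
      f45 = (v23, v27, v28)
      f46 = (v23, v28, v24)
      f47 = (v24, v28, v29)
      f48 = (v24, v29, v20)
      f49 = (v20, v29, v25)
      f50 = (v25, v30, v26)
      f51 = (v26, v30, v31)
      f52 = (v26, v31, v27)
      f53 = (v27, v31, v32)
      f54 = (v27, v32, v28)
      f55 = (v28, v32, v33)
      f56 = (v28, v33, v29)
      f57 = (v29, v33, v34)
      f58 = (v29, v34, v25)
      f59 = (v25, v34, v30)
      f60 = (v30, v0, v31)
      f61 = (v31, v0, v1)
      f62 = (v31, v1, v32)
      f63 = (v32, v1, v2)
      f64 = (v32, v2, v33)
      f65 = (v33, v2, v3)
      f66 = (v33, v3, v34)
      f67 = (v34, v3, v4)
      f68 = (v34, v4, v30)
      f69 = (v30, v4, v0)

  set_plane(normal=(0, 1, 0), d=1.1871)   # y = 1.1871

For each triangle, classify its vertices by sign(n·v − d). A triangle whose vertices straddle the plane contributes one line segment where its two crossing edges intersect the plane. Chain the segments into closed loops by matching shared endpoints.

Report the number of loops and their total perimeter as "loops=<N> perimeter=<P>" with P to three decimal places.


loops=2 perimeter=5.612

Straddling triangles (22 of 70):
  (v0,v5,v1) [-+-] → (2.20832, 1.1871, 0)–(2.07349, 1.1871, 0.185617)  len=0.2294
  (v1,v5,v6) [-++] → (2.07349, 1.1871, 0.185617)–(1.91118, 1.1871, 0.409)  len=0.2761
  (v1,v6,v2) [-+-] → (1.91118, 1.1871, 0.409)–(1.7244, 1.1871, 0.348282)  len=0.1964
  (v2,v6,v7) [-++] → (1.7244, 1.1871, 0.348282)–(1.43043, 1.1871, 0.2527)  len=0.3091
  (v2,v7,v3) [-+-] → (1.43043, 1.1871, 0.2527)–(1.43043, 1.1871, 0.130588)  len=0.1221
  (v3,v7,v8) [-++] → (1.43043, 1.1871, 0.130588)–(1.43043, 1.1871, -0.2527)  len=0.3833
  (v3,v8,v4) [-+-] → (1.43043, 1.1871, -0.2527)–(1.5466, 1.1871, -0.290464)  len=0.1222
  (v4,v8,v9) [-++] → (1.5466, 1.1871, -0.290464)–(1.91118, 1.1871, -0.409)  len=0.3834
  (v4,v9,v0) [-+-] → (1.91118, 1.1871, -0.409)–(2.0266, 1.1871, -0.250115)  len=0.1964
  (v0,v9,v5) [-++] → (2.0266, 1.1871, -0.250115)–(2.20832, 1.1871, 0)  len=0.3092
  (v11,v15,v16) [++-] → (-2.46503, 1.1871, 0.0606043)–(-2.09931, 1.1871, 0.409)  len=0.5051
  (v11,v16,v12) [+-+] → (-2.09931, 1.1871, 0.409)–(-2.01209, 1.1871, 0.389378)  len=0.0894
  (v12,v16,v17) [+--] → (-2.01209, 1.1871, 0.389378)–(-1.40461, 1.1871, 0.2527)  len=0.6227
  (v12,v17,v13) [+-+] → (-1.40461, 1.1871, 0.2527)–(-1.40461, 1.1871, 0.104141)  len=0.1486
  (v13,v17,v18) [+--] → (-1.40461, 1.1871, 0.104141)–(-1.40461, 1.1871, -0.2527)  len=0.3568
  (v13,v18,v14) [+-+] → (-1.40461, 1.1871, -0.2527)–(-1.54715, 1.1871, -0.284768)  len=0.1461
  (v14,v18,v19) [+--] → (-1.54715, 1.1871, -0.284768)–(-2.09931, 1.1871, -0.409)  len=0.5660
  (v14,v19,v10) [+-+] → (-2.09931, 1.1871, -0.409)–(-2.12818, 1.1871, -0.3815)  len=0.0399
  (v10,v19,v15) [+-+] → (-2.12818, 1.1871, -0.3815)–(-2.46503, 1.1871, -0.0606043)  len=0.4652
  (v15,v20,v16) [+--] → (-2.5047, 1.1871, 0)–(-2.46503, 1.1871, 0.0606043)  len=0.0724
  (v19,v24,v15) [--+] → (-2.50246, 1.1871, -0.00342102)–(-2.46503, 1.1871, -0.0606043)  len=0.0683
  (v15,v24,v20) [+--] → (-2.50246, 1.1871, -0.00342102)–(-2.5047, 1.1871, 0)  len=0.0041

Chained into 2 loop(s):
  loop 1: 10 segments, perimeter = 2.5275
  loop 2: 12 segments, perimeter = 3.0846
Total perimeter = 5.612


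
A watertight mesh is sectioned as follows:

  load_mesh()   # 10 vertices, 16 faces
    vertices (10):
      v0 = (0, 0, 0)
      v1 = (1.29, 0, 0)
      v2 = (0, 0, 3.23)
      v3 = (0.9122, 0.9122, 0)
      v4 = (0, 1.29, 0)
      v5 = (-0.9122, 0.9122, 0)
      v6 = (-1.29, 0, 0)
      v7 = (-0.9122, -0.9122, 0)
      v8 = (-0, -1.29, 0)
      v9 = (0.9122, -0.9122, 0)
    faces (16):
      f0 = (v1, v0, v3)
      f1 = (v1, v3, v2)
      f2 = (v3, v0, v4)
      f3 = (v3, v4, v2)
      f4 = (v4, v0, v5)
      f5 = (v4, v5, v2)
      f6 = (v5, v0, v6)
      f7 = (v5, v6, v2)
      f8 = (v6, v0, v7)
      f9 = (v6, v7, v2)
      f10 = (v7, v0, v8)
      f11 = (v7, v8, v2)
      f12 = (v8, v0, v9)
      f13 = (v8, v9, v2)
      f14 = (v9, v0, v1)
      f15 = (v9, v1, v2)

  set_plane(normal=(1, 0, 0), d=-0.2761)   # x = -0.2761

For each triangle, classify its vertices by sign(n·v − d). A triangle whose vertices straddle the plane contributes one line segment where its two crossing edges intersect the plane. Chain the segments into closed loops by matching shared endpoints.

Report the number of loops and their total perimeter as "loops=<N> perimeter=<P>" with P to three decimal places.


Straddling triangles (8 of 16):
  (v4,v0,v5) [++-] → (-0.2761, 0.2761, 0)–(-0.2761, 1.17565, 0)  len=0.8995
  (v4,v5,v2) [+-+] → (-0.2761, 1.17565, 0)–(-0.2761, 0.2761, 2.25236)  len=2.4253
  (v5,v0,v6) [-+-] → (-0.2761, 0.2761, 0)–(-0.2761, 0, 0)  len=0.2761
  (v5,v6,v2) [--+] → (-0.2761, 0, 2.53868)–(-0.2761, 0.2761, 2.25236)  len=0.3978
  (v6,v0,v7) [-+-] → (-0.2761, 0, 0)–(-0.2761, -0.2761, 0)  len=0.2761
  (v6,v7,v2) [--+] → (-0.2761, -0.2761, 2.25236)–(-0.2761, 0, 2.53868)  len=0.3978
  (v7,v0,v8) [-++] → (-0.2761, -0.2761, 0)–(-0.2761, -1.17565, 0)  len=0.8995
  (v7,v8,v2) [-++] → (-0.2761, -1.17565, 0)–(-0.2761, -0.2761, 2.25236)  len=2.4253

Chained into 1 loop(s):
  loop 1: 8 segments, perimeter = 7.9975
Total perimeter = 7.998

loops=1 perimeter=7.998


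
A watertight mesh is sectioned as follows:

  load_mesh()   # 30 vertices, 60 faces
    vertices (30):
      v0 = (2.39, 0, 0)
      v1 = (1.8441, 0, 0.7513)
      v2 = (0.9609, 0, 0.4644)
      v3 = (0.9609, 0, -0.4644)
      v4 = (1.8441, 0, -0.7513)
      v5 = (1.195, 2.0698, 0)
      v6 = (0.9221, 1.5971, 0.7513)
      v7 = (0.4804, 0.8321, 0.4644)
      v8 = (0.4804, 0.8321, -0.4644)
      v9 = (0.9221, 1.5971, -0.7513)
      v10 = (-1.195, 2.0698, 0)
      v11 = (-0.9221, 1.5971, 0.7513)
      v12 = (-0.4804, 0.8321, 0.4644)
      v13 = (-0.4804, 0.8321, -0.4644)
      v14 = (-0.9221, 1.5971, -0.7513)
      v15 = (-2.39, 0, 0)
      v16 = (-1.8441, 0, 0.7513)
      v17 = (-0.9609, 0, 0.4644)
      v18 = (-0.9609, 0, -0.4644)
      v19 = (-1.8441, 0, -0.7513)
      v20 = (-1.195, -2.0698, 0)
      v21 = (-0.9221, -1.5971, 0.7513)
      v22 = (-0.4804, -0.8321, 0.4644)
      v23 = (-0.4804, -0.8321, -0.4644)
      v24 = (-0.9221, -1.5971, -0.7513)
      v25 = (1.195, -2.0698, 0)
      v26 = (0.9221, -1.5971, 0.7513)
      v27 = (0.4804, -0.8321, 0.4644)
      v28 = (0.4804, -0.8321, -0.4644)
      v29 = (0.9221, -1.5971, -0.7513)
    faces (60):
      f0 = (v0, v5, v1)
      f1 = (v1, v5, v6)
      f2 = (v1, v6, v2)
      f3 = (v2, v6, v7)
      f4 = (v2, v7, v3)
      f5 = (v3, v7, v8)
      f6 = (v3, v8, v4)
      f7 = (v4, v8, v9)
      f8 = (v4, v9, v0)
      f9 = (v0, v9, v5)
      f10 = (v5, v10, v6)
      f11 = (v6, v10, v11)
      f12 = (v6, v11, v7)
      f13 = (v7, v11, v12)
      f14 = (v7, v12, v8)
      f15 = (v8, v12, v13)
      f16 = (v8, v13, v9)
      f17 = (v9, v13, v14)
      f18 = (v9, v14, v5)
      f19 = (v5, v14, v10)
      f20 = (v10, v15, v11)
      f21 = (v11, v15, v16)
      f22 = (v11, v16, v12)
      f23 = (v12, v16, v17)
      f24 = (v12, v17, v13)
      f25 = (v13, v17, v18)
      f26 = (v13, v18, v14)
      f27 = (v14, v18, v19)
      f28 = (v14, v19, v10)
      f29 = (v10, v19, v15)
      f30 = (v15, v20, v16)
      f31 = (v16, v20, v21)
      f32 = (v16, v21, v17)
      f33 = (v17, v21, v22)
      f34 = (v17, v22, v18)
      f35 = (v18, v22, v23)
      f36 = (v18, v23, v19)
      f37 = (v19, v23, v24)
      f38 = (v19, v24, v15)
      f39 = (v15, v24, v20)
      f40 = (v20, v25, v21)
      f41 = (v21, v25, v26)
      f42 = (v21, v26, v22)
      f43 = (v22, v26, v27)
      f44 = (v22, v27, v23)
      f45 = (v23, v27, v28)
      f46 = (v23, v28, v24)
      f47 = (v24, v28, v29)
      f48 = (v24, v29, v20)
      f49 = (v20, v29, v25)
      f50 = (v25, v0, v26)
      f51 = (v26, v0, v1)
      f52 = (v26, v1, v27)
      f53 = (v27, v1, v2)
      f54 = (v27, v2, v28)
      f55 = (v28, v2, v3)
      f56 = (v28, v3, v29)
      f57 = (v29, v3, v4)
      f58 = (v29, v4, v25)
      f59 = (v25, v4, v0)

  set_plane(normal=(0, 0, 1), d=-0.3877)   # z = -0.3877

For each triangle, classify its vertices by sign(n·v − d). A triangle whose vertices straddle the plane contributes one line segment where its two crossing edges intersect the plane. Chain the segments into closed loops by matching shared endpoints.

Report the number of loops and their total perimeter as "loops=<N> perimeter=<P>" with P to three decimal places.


Straddling triangles (24 of 60):
  (v2,v7,v3) [++-] → (0.92122, 0.0687145, -0.3877)–(0.9609, 0, -0.3877)  len=0.0793
  (v3,v7,v8) [-+-] → (0.92122, 0.0687145, -0.3877)–(0.4804, 0.8321, -0.3877)  len=0.8815
  (v4,v9,v0) [--+] → (1.63251, 0.824166, -0.3877)–(2.10829, 0, -0.3877)  len=0.9516
  (v0,v9,v5) [+-+] → (1.63251, 0.824166, -0.3877)–(1.05417, 1.82587, -0.3877)  len=1.1567
  (v7,v12,v8) [++-] → (0.401057, 0.8321, -0.3877)–(0.4804, 0.8321, -0.3877)  len=0.0793
  (v8,v12,v13) [-+-] → (0.401057, 0.8321, -0.3877)–(-0.4804, 0.8321, -0.3877)  len=0.8815
  (v9,v14,v5) [--+] → (0.102494, 1.82587, -0.3877)–(1.05417, 1.82587, -0.3877)  len=0.9517
  (v5,v14,v10) [+-+] → (0.102494, 1.82587, -0.3877)–(-1.05417, 1.82587, -0.3877)  len=1.1567
  (v12,v17,v13) [++-] → (-0.52008, 0.763385, -0.3877)–(-0.4804, 0.8321, -0.3877)  len=0.0793
  (v13,v17,v18) [-+-] → (-0.52008, 0.763385, -0.3877)–(-0.9609, 0, -0.3877)  len=0.8815
  (v14,v19,v10) [--+] → (-1.52996, 1.0017, -0.3877)–(-1.05417, 1.82587, -0.3877)  len=0.9516
  (v10,v19,v15) [+-+] → (-1.52996, 1.0017, -0.3877)–(-2.10829, 0, -0.3877)  len=1.1567
  (v17,v22,v18) [++-] → (-0.92122, -0.0687145, -0.3877)–(-0.9609, 0, -0.3877)  len=0.0793
  (v18,v22,v23) [-+-] → (-0.92122, -0.0687145, -0.3877)–(-0.4804, -0.8321, -0.3877)  len=0.8815
  (v19,v24,v15) [--+] → (-1.63251, -0.824166, -0.3877)–(-2.10829, 0, -0.3877)  len=0.9516
  (v15,v24,v20) [+-+] → (-1.63251, -0.824166, -0.3877)–(-1.05417, -1.82587, -0.3877)  len=1.1567
  (v22,v27,v23) [++-] → (-0.401057, -0.8321, -0.3877)–(-0.4804, -0.8321, -0.3877)  len=0.0793
  (v23,v27,v28) [-+-] → (-0.401057, -0.8321, -0.3877)–(0.4804, -0.8321, -0.3877)  len=0.8815
  (v24,v29,v20) [--+] → (-0.102494, -1.82587, -0.3877)–(-1.05417, -1.82587, -0.3877)  len=0.9517
  (v20,v29,v25) [+-+] → (-0.102494, -1.82587, -0.3877)–(1.05417, -1.82587, -0.3877)  len=1.1567
  (v27,v2,v28) [++-] → (0.52008, -0.763385, -0.3877)–(0.4804, -0.8321, -0.3877)  len=0.0793
  (v28,v2,v3) [-+-] → (0.52008, -0.763385, -0.3877)–(0.9609, 0, -0.3877)  len=0.8815
  (v29,v4,v25) [--+] → (1.52996, -1.0017, -0.3877)–(1.05417, -1.82587, -0.3877)  len=0.9516
  (v25,v4,v0) [+-+] → (1.52996, -1.0017, -0.3877)–(2.10829, 0, -0.3877)  len=1.1567

Chained into 2 loop(s):
  loop 1: 12 segments, perimeter = 5.7651
  loop 2: 12 segments, perimeter = 12.6499
Total perimeter = 18.415

loops=2 perimeter=18.415


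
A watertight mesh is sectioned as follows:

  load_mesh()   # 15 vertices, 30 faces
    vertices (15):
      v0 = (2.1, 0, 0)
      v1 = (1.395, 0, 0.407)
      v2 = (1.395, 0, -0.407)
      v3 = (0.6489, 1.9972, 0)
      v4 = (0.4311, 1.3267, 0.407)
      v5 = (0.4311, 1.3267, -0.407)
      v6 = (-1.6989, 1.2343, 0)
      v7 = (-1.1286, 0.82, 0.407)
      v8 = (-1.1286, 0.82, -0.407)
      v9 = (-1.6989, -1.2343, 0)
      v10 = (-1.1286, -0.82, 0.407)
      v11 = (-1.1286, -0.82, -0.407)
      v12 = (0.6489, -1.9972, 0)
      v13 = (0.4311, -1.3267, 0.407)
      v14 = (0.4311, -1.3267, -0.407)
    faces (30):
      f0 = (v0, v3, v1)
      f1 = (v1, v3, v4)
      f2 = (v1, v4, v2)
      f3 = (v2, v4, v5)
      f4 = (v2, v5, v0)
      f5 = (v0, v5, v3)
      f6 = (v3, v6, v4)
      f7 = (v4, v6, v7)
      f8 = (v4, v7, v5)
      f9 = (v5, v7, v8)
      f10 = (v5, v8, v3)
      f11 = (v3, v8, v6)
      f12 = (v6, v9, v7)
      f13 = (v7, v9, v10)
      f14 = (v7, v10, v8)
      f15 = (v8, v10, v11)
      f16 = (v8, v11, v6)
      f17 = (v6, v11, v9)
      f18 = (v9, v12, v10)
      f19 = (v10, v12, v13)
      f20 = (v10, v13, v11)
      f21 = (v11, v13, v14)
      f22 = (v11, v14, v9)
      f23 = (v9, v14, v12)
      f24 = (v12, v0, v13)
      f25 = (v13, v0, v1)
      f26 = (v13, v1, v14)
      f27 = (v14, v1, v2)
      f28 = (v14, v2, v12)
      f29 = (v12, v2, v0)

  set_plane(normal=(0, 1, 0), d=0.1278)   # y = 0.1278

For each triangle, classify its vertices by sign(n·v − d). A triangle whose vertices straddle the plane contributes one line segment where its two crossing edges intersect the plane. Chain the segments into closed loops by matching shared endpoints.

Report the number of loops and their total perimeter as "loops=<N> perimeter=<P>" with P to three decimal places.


loops=2 perimeter=4.657

Straddling triangles (12 of 30):
  (v0,v3,v1) [-+-] → (2.00714, 0.1278, 0)–(1.34726, 0.1278, 0.380956)  len=0.7620
  (v1,v3,v4) [-++] → (1.34726, 0.1278, 0.380956)–(1.30215, 0.1278, 0.407)  len=0.0521
  (v1,v4,v2) [-+-] → (1.30215, 0.1278, 0.407)–(1.30215, 0.1278, -0.328588)  len=0.7356
  (v2,v4,v5) [-++] → (1.30215, 0.1278, -0.328588)–(1.30215, 0.1278, -0.407)  len=0.0784
  (v2,v5,v0) [-+-] → (1.30215, 0.1278, -0.407)–(1.93924, 0.1278, -0.039206)  len=0.7356
  (v0,v5,v3) [-++] → (1.93924, 0.1278, -0.039206)–(2.00714, 0.1278, 0)  len=0.0784
  (v6,v9,v7) [+-+] → (-1.6989, 0.1278, 0)–(-1.32076, 0.1278, 0.269861)  len=0.4646
  (v7,v9,v10) [+--] → (-1.32076, 0.1278, 0.269861)–(-1.1286, 0.1278, 0.407)  len=0.2361
  (v7,v10,v8) [+-+] → (-1.1286, 0.1278, 0.407)–(-1.1286, 0.1278, -0.0634324)  len=0.4704
  (v8,v10,v11) [+--] → (-1.1286, 0.1278, -0.0634324)–(-1.1286, 0.1278, -0.407)  len=0.3436
  (v8,v11,v6) [+-+] → (-1.1286, 0.1278, -0.407)–(-1.39172, 0.1278, -0.219221)  len=0.3233
  (v6,v11,v9) [+--] → (-1.39172, 0.1278, -0.219221)–(-1.6989, 0.1278, 0)  len=0.3774

Chained into 2 loop(s):
  loop 1: 6 segments, perimeter = 2.4421
  loop 2: 6 segments, perimeter = 2.2153
Total perimeter = 4.657


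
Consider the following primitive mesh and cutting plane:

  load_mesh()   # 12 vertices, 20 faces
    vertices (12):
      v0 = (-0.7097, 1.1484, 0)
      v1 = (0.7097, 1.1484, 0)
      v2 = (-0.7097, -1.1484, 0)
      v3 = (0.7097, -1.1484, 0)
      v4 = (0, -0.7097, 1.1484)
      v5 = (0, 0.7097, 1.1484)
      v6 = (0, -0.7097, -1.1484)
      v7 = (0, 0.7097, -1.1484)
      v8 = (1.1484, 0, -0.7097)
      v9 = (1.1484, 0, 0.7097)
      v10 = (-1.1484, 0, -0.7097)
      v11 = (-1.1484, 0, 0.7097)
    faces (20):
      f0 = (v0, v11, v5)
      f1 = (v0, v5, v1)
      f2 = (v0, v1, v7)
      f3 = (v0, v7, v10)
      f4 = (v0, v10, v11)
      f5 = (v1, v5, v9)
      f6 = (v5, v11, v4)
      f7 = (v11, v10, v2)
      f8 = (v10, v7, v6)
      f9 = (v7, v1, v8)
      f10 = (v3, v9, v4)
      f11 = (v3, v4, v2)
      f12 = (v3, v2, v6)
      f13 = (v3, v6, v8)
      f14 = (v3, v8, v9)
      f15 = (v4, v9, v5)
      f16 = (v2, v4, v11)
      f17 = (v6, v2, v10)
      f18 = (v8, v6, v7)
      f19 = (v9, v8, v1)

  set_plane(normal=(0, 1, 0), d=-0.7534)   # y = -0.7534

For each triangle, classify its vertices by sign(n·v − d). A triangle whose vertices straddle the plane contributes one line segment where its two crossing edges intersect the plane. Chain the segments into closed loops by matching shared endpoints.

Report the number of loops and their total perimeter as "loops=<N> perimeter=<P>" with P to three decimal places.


Straddling triangles (8 of 20):
  (v11,v10,v2) [++-] → (-0.860594, -0.7534, -0.244106)–(-0.860594, -0.7534, 0.244106)  len=0.4882
  (v3,v9,v4) [-++] → (0.860594, -0.7534, 0.244106)–(0.070695, -0.7534, 1.03401)  len=1.1171
  (v3,v4,v2) [-+-] → (0.070695, -0.7534, 1.03401)–(-0.070695, -0.7534, 1.03401)  len=0.1414
  (v3,v2,v6) [--+] → (-0.070695, -0.7534, -1.03401)–(0.070695, -0.7534, -1.03401)  len=0.1414
  (v3,v6,v8) [-++] → (0.070695, -0.7534, -1.03401)–(0.860594, -0.7534, -0.244106)  len=1.1171
  (v3,v8,v9) [-++] → (0.860594, -0.7534, -0.244106)–(0.860594, -0.7534, 0.244106)  len=0.4882
  (v2,v4,v11) [-++] → (-0.070695, -0.7534, 1.03401)–(-0.860594, -0.7534, 0.244106)  len=1.1171
  (v6,v2,v10) [+-+] → (-0.070695, -0.7534, -1.03401)–(-0.860594, -0.7534, -0.244106)  len=1.1171

Chained into 1 loop(s):
  loop 1: 8 segments, perimeter = 5.7275
Total perimeter = 5.728

loops=1 perimeter=5.728


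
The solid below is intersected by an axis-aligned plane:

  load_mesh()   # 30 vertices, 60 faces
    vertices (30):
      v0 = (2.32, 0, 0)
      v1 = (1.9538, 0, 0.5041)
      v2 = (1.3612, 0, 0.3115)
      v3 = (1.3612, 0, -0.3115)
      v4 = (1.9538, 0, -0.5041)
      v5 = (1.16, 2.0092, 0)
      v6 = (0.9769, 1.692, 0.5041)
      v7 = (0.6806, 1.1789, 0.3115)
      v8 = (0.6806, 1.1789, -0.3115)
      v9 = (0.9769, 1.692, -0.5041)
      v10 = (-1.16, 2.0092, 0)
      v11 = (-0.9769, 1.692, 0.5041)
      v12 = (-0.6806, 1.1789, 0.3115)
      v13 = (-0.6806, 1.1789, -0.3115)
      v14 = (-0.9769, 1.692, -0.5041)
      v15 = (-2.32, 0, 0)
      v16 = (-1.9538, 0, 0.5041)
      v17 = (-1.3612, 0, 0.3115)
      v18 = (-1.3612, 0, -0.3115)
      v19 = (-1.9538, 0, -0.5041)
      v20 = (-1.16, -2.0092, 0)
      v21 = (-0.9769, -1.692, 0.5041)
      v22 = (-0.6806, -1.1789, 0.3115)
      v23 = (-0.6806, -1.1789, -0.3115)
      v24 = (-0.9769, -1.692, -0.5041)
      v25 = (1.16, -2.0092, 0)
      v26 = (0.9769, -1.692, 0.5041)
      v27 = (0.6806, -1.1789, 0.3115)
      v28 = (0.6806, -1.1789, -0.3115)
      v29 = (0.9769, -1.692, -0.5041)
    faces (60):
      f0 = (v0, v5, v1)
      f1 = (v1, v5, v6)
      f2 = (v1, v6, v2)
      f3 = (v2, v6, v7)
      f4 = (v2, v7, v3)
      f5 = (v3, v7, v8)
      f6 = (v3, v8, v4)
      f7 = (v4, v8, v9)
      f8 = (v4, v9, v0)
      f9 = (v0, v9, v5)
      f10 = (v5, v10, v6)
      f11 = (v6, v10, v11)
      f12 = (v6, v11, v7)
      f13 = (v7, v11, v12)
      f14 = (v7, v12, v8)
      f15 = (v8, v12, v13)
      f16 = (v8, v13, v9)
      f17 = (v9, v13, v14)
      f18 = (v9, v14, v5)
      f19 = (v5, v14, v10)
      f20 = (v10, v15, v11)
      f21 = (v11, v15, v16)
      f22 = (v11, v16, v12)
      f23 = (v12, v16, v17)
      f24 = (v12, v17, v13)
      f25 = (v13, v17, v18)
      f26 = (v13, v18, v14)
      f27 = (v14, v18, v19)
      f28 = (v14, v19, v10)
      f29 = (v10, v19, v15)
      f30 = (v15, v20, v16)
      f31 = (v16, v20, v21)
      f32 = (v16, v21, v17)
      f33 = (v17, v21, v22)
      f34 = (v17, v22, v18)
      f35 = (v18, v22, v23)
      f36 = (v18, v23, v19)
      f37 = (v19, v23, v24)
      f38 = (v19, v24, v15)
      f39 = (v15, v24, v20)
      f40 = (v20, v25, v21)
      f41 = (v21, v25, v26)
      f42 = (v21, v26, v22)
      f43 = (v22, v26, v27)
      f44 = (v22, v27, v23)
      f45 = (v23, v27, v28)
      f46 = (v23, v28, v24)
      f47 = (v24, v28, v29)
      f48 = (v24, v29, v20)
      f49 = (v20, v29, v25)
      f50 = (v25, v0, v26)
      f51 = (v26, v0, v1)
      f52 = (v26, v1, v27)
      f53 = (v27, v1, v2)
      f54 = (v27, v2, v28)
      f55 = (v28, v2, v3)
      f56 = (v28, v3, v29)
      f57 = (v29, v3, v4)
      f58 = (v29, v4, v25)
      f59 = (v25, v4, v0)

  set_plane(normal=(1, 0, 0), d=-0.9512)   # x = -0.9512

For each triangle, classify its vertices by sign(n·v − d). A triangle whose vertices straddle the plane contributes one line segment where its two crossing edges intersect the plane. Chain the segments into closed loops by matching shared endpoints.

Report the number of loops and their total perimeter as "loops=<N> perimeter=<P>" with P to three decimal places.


loops=2 perimeter=7.633

Straddling triangles (24 of 60):
  (v5,v10,v6) [+-+] → (-0.9512, 2.0092, 0)–(-0.9512, 1.97821, 0.0492564)  len=0.0582
  (v6,v10,v11) [+--] → (-0.9512, 1.97821, 0.0492564)–(-0.9512, 1.692, 0.5041)  len=0.5374
  (v6,v11,v7) [+-+] → (-0.9512, 1.692, 0.5041)–(-0.9512, 1.68404, 0.501114)  len=0.0085
  (v7,v11,v12) [+-+] → (-0.9512, 1.68404, 0.501114)–(-0.9512, 1.6475, 0.487395)  len=0.0390
  (v9,v13,v14) [++-] → (-0.9512, 1.6475, -0.487395)–(-0.9512, 1.692, -0.5041)  len=0.0475
  (v9,v14,v5) [+-+] → (-0.9512, 1.692, -0.5041)–(-0.9512, 1.69581, -0.498037)  len=0.0072
  (v5,v14,v10) [+--] → (-0.9512, 1.69581, -0.498037)–(-0.9512, 2.0092, 0)  len=0.5884
  (v11,v16,v12) [--+] → (-0.9512, 0.928342, 0.352434)–(-0.9512, 1.6475, 0.487395)  len=0.7317
  (v12,v16,v17) [+--] → (-0.9512, 0.928342, 0.352434)–(-0.9512, 0.710181, 0.3115)  len=0.2220
  (v12,v17,v13) [+-+] → (-0.9512, 0.710181, 0.3115)–(-0.9512, 0.710181, -0.0638012)  len=0.3753
  (v13,v17,v18) [+--] → (-0.9512, 0.710181, -0.0638012)–(-0.9512, 0.710181, -0.3115)  len=0.2477
  (v13,v18,v14) [+--] → (-0.9512, 0.710181, -0.3115)–(-0.9512, 1.6475, -0.487395)  len=0.9537
  (v17,v21,v22) [--+] → (-0.9512, -1.6475, 0.487395)–(-0.9512, -0.710181, 0.3115)  len=0.9537
  (v17,v22,v18) [-+-] → (-0.9512, -0.710181, 0.3115)–(-0.9512, -0.710181, 0.0638012)  len=0.2477
  (v18,v22,v23) [-++] → (-0.9512, -0.710181, 0.0638012)–(-0.9512, -0.710181, -0.3115)  len=0.3753
  (v18,v23,v19) [-+-] → (-0.9512, -0.710181, -0.3115)–(-0.9512, -0.928342, -0.352434)  len=0.2220
  (v19,v23,v24) [-+-] → (-0.9512, -0.928342, -0.352434)–(-0.9512, -1.6475, -0.487395)  len=0.7317
  (v20,v25,v21) [-+-] → (-0.9512, -2.0092, 0)–(-0.9512, -1.69581, 0.498037)  len=0.5884
  (v21,v25,v26) [-++] → (-0.9512, -1.69581, 0.498037)–(-0.9512, -1.692, 0.5041)  len=0.0072
  (v21,v26,v22) [-++] → (-0.9512, -1.692, 0.5041)–(-0.9512, -1.6475, 0.487395)  len=0.0475
  (v23,v28,v24) [++-] → (-0.9512, -1.68404, -0.501114)–(-0.9512, -1.6475, -0.487395)  len=0.0390
  (v24,v28,v29) [-++] → (-0.9512, -1.68404, -0.501114)–(-0.9512, -1.692, -0.5041)  len=0.0085
  (v24,v29,v20) [-+-] → (-0.9512, -1.692, -0.5041)–(-0.9512, -1.97821, -0.0492564)  len=0.5374
  (v20,v29,v25) [-++] → (-0.9512, -1.97821, -0.0492564)–(-0.9512, -2.0092, 0)  len=0.0582

Chained into 2 loop(s):
  loop 1: 12 segments, perimeter = 3.8166
  loop 2: 12 segments, perimeter = 3.8166
Total perimeter = 7.633


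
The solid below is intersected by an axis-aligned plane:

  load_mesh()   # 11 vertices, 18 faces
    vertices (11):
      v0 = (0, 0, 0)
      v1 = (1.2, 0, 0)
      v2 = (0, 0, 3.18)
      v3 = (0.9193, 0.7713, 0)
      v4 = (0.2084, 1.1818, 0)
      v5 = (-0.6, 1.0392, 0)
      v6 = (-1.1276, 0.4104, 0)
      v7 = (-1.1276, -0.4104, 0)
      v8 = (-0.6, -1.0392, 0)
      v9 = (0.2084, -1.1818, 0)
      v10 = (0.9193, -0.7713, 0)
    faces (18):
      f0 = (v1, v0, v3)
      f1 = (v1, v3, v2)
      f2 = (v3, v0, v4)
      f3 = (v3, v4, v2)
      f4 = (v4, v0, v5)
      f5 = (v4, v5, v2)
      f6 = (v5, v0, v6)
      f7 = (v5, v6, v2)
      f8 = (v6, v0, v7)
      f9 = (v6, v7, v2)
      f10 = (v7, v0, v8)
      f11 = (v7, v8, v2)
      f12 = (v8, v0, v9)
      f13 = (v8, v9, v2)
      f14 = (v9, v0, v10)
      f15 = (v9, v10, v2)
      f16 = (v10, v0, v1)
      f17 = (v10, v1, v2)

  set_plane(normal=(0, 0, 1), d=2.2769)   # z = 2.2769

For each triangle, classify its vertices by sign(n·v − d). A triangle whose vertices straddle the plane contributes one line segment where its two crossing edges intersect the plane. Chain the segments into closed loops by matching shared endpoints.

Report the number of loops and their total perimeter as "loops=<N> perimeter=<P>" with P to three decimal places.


Straddling triangles (9 of 18):
  (v1,v3,v2) [--+] → (0.261075, 0.219044, 2.2769)–(0.340792, 0, 2.2769)  len=0.2331
  (v3,v4,v2) [--+] → (0.0591843, 0.335624, 2.2769)–(0.261075, 0.219044, 2.2769)  len=0.2331
  (v4,v5,v2) [--+] → (-0.170396, 0.295126, 2.2769)–(0.0591843, 0.335624, 2.2769)  len=0.2331
  (v5,v6,v2) [--+] → (-0.320231, 0.116551, 2.2769)–(-0.170396, 0.295126, 2.2769)  len=0.2331
  (v6,v7,v2) [--+] → (-0.320231, -0.116551, 2.2769)–(-0.320231, 0.116551, 2.2769)  len=0.2331
  (v7,v8,v2) [--+] → (-0.170396, -0.295126, 2.2769)–(-0.320231, -0.116551, 2.2769)  len=0.2331
  (v8,v9,v2) [--+] → (0.0591843, -0.335624, 2.2769)–(-0.170396, -0.295126, 2.2769)  len=0.2331
  (v9,v10,v2) [--+] → (0.261075, -0.219044, 2.2769)–(0.0591843, -0.335624, 2.2769)  len=0.2331
  (v10,v1,v2) [--+] → (0.340792, 0, 2.2769)–(0.261075, -0.219044, 2.2769)  len=0.2331

Chained into 1 loop(s):
  loop 1: 9 segments, perimeter = 2.0980
Total perimeter = 2.098

loops=1 perimeter=2.098


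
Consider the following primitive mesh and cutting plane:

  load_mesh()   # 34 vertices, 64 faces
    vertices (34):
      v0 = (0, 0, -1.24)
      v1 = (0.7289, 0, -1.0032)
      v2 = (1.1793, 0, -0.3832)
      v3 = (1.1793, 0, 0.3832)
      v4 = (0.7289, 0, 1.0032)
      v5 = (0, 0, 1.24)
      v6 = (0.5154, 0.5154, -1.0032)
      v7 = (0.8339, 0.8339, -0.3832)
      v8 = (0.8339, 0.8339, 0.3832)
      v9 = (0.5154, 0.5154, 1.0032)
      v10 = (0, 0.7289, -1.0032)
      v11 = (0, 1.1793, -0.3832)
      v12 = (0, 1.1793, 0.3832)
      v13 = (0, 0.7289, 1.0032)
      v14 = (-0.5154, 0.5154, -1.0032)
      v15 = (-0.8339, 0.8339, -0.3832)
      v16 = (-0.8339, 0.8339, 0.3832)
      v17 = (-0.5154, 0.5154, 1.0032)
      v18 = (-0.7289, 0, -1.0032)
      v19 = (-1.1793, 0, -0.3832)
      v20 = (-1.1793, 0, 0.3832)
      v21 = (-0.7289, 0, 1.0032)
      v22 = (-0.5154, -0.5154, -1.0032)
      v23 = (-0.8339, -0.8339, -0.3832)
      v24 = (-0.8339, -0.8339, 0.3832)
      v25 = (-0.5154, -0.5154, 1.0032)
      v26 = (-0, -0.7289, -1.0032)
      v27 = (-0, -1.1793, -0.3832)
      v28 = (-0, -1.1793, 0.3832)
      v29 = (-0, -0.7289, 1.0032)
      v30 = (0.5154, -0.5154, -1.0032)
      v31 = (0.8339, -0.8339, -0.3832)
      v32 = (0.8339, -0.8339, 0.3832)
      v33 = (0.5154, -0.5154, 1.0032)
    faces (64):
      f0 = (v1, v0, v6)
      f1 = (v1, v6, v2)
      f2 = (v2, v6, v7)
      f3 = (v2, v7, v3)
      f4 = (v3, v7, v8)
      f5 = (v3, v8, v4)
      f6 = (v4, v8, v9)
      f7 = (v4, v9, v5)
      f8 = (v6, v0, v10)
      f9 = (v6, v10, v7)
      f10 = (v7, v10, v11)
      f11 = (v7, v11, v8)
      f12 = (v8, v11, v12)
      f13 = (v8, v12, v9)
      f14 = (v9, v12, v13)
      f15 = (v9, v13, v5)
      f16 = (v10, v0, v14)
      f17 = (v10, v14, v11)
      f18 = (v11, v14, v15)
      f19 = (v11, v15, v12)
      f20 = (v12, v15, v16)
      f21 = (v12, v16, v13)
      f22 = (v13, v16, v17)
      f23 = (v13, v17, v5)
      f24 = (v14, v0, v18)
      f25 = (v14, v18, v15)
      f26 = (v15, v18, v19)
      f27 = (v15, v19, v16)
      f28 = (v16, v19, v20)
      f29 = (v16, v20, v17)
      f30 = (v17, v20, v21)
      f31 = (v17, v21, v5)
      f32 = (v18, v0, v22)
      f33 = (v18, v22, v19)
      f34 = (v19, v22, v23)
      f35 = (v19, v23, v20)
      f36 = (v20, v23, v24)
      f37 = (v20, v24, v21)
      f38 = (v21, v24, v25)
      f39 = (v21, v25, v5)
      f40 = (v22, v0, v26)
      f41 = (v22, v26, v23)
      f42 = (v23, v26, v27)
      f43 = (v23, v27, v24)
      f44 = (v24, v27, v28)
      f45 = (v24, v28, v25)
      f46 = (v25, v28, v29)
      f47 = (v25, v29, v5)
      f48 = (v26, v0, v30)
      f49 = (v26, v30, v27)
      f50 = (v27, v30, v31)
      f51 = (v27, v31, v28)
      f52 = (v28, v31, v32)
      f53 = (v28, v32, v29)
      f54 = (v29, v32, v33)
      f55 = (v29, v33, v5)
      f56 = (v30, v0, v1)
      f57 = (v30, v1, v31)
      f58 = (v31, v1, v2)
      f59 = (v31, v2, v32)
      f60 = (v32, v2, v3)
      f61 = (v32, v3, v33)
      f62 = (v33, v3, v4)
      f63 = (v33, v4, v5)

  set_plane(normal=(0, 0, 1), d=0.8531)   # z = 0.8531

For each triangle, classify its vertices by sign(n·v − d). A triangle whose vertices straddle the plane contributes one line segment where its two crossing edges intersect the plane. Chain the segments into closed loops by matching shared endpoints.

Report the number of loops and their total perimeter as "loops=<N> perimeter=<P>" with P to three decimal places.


Straddling triangles (16 of 64):
  (v3,v8,v4) [--+] → (0.75432, 0.201885, 0.8531)–(0.83794, 0, 0.8531)  len=0.2185
  (v4,v8,v9) [+-+] → (0.75432, 0.201885, 0.8531)–(0.592508, 0.592508, 0.8531)  len=0.4228
  (v8,v12,v9) [--+] → (0.390623, 0.676128, 0.8531)–(0.592508, 0.592508, 0.8531)  len=0.2185
  (v9,v12,v13) [+-+] → (0.390623, 0.676128, 0.8531)–(0, 0.83794, 0.8531)  len=0.4228
  (v12,v16,v13) [--+] → (-0.201885, 0.75432, 0.8531)–(0, 0.83794, 0.8531)  len=0.2185
  (v13,v16,v17) [+-+] → (-0.201885, 0.75432, 0.8531)–(-0.592508, 0.592508, 0.8531)  len=0.4228
  (v16,v20,v17) [--+] → (-0.676128, 0.390623, 0.8531)–(-0.592508, 0.592508, 0.8531)  len=0.2185
  (v17,v20,v21) [+-+] → (-0.676128, 0.390623, 0.8531)–(-0.83794, 0, 0.8531)  len=0.4228
  (v20,v24,v21) [--+] → (-0.75432, -0.201885, 0.8531)–(-0.83794, 0, 0.8531)  len=0.2185
  (v21,v24,v25) [+-+] → (-0.75432, -0.201885, 0.8531)–(-0.592508, -0.592508, 0.8531)  len=0.4228
  (v24,v28,v25) [--+] → (-0.390623, -0.676128, 0.8531)–(-0.592508, -0.592508, 0.8531)  len=0.2185
  (v25,v28,v29) [+-+] → (-0.390623, -0.676128, 0.8531)–(0, -0.83794, 0.8531)  len=0.4228
  (v28,v32,v29) [--+] → (0.201885, -0.75432, 0.8531)–(0, -0.83794, 0.8531)  len=0.2185
  (v29,v32,v33) [+-+] → (0.201885, -0.75432, 0.8531)–(0.592508, -0.592508, 0.8531)  len=0.4228
  (v32,v3,v33) [--+] → (0.676128, -0.390623, 0.8531)–(0.592508, -0.592508, 0.8531)  len=0.2185
  (v33,v3,v4) [+-+] → (0.676128, -0.390623, 0.8531)–(0.83794, 0, 0.8531)  len=0.4228

Chained into 1 loop(s):
  loop 1: 16 segments, perimeter = 5.1306
Total perimeter = 5.131

loops=1 perimeter=5.131


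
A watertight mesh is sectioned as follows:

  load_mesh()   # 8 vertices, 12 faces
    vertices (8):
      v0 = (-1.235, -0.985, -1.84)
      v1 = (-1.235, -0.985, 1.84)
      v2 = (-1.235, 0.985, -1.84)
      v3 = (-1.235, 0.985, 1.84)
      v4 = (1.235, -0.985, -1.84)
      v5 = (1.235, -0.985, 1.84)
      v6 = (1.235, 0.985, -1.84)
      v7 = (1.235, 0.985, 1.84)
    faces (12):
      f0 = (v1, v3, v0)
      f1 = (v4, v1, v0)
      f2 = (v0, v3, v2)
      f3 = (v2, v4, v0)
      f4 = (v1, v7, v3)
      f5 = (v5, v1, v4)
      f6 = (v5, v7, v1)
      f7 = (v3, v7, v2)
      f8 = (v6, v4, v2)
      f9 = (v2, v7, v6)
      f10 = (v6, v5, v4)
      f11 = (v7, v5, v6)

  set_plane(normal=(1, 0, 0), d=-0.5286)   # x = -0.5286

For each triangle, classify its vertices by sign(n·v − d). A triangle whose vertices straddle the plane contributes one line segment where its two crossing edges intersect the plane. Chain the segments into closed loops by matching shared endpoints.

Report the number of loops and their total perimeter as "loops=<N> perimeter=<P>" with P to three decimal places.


loops=1 perimeter=11.300

Straddling triangles (8 of 12):
  (v4,v1,v0) [+--] → (-0.5286, -0.985, 0.78755)–(-0.5286, -0.985, -1.84)  len=2.6275
  (v2,v4,v0) [-+-] → (-0.5286, 0.421596, -1.84)–(-0.5286, -0.985, -1.84)  len=1.4066
  (v1,v7,v3) [-+-] → (-0.5286, -0.421596, 1.84)–(-0.5286, 0.985, 1.84)  len=1.4066
  (v5,v1,v4) [+-+] → (-0.5286, -0.985, 1.84)–(-0.5286, -0.985, 0.78755)  len=1.0525
  (v5,v7,v1) [++-] → (-0.5286, -0.421596, 1.84)–(-0.5286, -0.985, 1.84)  len=0.5634
  (v3,v7,v2) [-+-] → (-0.5286, 0.985, 1.84)–(-0.5286, 0.985, -0.78755)  len=2.6275
  (v6,v4,v2) [++-] → (-0.5286, 0.421596, -1.84)–(-0.5286, 0.985, -1.84)  len=0.5634
  (v2,v7,v6) [-++] → (-0.5286, 0.985, -0.78755)–(-0.5286, 0.985, -1.84)  len=1.0525

Chained into 1 loop(s):
  loop 1: 8 segments, perimeter = 11.3000
Total perimeter = 11.300


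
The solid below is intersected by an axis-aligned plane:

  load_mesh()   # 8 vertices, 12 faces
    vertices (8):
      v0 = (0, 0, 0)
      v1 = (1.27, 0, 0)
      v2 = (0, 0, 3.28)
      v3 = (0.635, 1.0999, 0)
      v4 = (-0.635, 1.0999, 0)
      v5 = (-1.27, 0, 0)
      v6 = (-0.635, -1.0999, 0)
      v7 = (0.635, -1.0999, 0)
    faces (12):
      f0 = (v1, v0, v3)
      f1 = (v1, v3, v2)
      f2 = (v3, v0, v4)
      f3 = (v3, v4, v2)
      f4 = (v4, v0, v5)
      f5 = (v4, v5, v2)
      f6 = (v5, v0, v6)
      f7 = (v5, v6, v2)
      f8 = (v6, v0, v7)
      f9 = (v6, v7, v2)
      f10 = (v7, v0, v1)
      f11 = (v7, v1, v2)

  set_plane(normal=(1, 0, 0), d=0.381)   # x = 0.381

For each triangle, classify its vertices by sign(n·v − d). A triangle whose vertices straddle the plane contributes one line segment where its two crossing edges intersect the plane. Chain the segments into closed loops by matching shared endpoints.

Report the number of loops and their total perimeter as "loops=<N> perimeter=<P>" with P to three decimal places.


Straddling triangles (8 of 12):
  (v1,v0,v3) [+-+] → (0.381, 0, 0)–(0.381, 0.65994, 0)  len=0.6599
  (v1,v3,v2) [++-] → (0.381, 0.65994, 1.312)–(0.381, 0, 2.296)  len=1.1848
  (v3,v0,v4) [+--] → (0.381, 0.65994, 0)–(0.381, 1.0999, 0)  len=0.4400
  (v3,v4,v2) [+--] → (0.381, 1.0999, 0)–(0.381, 0.65994, 1.312)  len=1.3838
  (v6,v0,v7) [--+] → (0.381, -0.65994, 0)–(0.381, -1.0999, 0)  len=0.4400
  (v6,v7,v2) [-+-] → (0.381, -1.0999, 0)–(0.381, -0.65994, 1.312)  len=1.3838
  (v7,v0,v1) [+-+] → (0.381, -0.65994, 0)–(0.381, 0, 0)  len=0.6599
  (v7,v1,v2) [++-] → (0.381, 0, 2.296)–(0.381, -0.65994, 1.312)  len=1.1848

Chained into 1 loop(s):
  loop 1: 8 segments, perimeter = 7.3370
Total perimeter = 7.337

loops=1 perimeter=7.337
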